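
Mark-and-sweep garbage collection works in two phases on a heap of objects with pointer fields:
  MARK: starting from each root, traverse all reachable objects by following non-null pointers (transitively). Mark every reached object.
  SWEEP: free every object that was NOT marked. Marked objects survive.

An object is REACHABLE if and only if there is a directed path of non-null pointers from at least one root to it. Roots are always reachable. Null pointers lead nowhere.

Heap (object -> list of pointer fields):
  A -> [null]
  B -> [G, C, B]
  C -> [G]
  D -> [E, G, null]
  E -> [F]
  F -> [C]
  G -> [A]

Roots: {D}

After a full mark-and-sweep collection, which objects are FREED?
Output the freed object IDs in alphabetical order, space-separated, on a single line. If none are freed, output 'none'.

Roots: D
Mark D: refs=E G null, marked=D
Mark E: refs=F, marked=D E
Mark G: refs=A, marked=D E G
Mark F: refs=C, marked=D E F G
Mark A: refs=null, marked=A D E F G
Mark C: refs=G, marked=A C D E F G
Unmarked (collected): B

Answer: B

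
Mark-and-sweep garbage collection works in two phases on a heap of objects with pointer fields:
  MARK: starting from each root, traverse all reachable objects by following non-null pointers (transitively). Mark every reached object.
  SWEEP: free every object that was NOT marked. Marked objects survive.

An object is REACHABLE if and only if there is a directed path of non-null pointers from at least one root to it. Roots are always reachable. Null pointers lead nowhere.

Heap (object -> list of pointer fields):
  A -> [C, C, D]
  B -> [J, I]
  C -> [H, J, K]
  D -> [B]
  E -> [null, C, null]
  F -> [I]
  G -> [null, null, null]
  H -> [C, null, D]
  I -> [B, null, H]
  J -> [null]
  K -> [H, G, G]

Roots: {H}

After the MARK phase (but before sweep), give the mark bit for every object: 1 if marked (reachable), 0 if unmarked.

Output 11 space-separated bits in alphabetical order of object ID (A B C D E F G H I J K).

Answer: 0 1 1 1 0 0 1 1 1 1 1

Derivation:
Roots: H
Mark H: refs=C null D, marked=H
Mark C: refs=H J K, marked=C H
Mark D: refs=B, marked=C D H
Mark J: refs=null, marked=C D H J
Mark K: refs=H G G, marked=C D H J K
Mark B: refs=J I, marked=B C D H J K
Mark G: refs=null null null, marked=B C D G H J K
Mark I: refs=B null H, marked=B C D G H I J K
Unmarked (collected): A E F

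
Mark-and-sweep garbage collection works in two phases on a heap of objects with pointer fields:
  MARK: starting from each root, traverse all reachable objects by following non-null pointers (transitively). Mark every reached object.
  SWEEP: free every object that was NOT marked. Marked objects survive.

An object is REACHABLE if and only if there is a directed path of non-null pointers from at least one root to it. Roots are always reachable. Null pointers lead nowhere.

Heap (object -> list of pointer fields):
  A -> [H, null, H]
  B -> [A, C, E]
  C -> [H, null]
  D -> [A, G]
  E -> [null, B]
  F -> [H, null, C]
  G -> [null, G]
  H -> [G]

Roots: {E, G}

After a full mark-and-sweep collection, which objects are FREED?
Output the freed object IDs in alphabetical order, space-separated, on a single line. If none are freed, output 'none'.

Roots: E G
Mark E: refs=null B, marked=E
Mark G: refs=null G, marked=E G
Mark B: refs=A C E, marked=B E G
Mark A: refs=H null H, marked=A B E G
Mark C: refs=H null, marked=A B C E G
Mark H: refs=G, marked=A B C E G H
Unmarked (collected): D F

Answer: D F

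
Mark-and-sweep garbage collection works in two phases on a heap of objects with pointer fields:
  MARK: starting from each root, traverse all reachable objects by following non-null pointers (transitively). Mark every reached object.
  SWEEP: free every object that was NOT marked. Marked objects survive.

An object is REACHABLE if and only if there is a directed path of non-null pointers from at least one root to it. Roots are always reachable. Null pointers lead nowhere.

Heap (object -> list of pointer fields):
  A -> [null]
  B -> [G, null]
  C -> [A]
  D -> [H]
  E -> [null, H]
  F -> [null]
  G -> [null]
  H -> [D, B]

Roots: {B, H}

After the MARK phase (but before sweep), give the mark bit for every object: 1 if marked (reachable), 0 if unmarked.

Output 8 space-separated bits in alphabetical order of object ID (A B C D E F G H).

Answer: 0 1 0 1 0 0 1 1

Derivation:
Roots: B H
Mark B: refs=G null, marked=B
Mark H: refs=D B, marked=B H
Mark G: refs=null, marked=B G H
Mark D: refs=H, marked=B D G H
Unmarked (collected): A C E F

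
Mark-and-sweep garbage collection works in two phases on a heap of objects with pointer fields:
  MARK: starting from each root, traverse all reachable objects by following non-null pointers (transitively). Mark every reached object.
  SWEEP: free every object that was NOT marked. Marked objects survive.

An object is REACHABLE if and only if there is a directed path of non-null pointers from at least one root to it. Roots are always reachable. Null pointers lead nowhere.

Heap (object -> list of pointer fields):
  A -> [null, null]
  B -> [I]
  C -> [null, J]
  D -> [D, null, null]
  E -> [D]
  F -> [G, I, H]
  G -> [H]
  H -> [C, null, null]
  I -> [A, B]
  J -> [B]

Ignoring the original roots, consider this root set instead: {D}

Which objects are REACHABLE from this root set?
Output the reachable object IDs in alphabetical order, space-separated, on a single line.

Roots: D
Mark D: refs=D null null, marked=D
Unmarked (collected): A B C E F G H I J

Answer: D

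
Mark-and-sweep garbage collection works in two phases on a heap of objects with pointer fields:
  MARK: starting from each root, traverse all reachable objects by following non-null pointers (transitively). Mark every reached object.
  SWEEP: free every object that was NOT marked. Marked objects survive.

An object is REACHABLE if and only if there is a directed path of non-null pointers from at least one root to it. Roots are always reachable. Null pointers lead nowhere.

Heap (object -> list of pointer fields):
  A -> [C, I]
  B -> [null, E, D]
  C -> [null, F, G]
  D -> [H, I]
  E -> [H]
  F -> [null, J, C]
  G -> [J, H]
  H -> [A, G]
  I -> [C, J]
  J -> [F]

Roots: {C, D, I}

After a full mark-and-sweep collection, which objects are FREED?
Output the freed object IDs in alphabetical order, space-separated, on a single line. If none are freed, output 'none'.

Roots: C D I
Mark C: refs=null F G, marked=C
Mark D: refs=H I, marked=C D
Mark I: refs=C J, marked=C D I
Mark F: refs=null J C, marked=C D F I
Mark G: refs=J H, marked=C D F G I
Mark H: refs=A G, marked=C D F G H I
Mark J: refs=F, marked=C D F G H I J
Mark A: refs=C I, marked=A C D F G H I J
Unmarked (collected): B E

Answer: B E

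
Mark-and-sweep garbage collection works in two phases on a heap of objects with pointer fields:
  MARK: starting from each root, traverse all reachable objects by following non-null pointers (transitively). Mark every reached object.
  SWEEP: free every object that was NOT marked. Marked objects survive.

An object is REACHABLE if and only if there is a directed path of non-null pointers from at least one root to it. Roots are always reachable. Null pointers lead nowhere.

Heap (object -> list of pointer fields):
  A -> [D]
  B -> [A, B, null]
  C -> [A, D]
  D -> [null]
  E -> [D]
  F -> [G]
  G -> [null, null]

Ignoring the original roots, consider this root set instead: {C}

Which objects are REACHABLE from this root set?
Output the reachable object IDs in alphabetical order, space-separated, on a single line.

Roots: C
Mark C: refs=A D, marked=C
Mark A: refs=D, marked=A C
Mark D: refs=null, marked=A C D
Unmarked (collected): B E F G

Answer: A C D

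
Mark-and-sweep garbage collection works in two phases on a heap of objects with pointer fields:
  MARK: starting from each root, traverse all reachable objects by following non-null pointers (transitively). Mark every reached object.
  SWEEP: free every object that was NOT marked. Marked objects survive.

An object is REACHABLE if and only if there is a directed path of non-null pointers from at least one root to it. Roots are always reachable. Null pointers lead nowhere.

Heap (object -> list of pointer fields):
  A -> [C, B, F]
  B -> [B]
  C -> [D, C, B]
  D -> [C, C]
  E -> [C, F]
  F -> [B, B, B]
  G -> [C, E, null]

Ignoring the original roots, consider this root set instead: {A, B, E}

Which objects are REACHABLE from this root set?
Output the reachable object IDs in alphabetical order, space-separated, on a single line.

Answer: A B C D E F

Derivation:
Roots: A B E
Mark A: refs=C B F, marked=A
Mark B: refs=B, marked=A B
Mark E: refs=C F, marked=A B E
Mark C: refs=D C B, marked=A B C E
Mark F: refs=B B B, marked=A B C E F
Mark D: refs=C C, marked=A B C D E F
Unmarked (collected): G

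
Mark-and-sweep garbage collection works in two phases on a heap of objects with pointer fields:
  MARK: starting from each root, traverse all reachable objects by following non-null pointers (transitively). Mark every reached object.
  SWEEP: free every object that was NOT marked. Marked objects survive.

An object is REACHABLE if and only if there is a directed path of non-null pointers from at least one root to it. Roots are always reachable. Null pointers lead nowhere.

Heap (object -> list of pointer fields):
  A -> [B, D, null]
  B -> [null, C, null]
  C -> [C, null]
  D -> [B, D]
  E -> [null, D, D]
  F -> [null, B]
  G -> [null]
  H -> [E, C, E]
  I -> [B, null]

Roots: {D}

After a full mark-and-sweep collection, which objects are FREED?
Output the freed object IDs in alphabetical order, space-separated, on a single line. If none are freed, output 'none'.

Roots: D
Mark D: refs=B D, marked=D
Mark B: refs=null C null, marked=B D
Mark C: refs=C null, marked=B C D
Unmarked (collected): A E F G H I

Answer: A E F G H I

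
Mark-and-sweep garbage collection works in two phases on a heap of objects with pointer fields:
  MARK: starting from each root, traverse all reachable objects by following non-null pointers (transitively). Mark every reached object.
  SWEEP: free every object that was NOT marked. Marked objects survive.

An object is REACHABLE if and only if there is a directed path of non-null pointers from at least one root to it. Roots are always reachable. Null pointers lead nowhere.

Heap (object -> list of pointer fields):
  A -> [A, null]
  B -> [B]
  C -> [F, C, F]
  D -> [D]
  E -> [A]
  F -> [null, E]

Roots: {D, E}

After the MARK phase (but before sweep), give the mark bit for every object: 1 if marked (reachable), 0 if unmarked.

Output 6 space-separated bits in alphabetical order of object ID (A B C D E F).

Roots: D E
Mark D: refs=D, marked=D
Mark E: refs=A, marked=D E
Mark A: refs=A null, marked=A D E
Unmarked (collected): B C F

Answer: 1 0 0 1 1 0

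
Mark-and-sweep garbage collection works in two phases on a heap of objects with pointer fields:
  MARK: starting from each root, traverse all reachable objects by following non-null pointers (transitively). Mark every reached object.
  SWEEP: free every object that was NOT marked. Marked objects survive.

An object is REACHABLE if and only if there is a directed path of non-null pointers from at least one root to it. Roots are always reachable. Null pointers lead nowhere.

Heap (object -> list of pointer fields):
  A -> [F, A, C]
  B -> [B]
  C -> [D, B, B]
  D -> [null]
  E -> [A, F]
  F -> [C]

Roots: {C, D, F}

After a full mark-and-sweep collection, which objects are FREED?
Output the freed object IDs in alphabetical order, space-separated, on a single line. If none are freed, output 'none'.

Answer: A E

Derivation:
Roots: C D F
Mark C: refs=D B B, marked=C
Mark D: refs=null, marked=C D
Mark F: refs=C, marked=C D F
Mark B: refs=B, marked=B C D F
Unmarked (collected): A E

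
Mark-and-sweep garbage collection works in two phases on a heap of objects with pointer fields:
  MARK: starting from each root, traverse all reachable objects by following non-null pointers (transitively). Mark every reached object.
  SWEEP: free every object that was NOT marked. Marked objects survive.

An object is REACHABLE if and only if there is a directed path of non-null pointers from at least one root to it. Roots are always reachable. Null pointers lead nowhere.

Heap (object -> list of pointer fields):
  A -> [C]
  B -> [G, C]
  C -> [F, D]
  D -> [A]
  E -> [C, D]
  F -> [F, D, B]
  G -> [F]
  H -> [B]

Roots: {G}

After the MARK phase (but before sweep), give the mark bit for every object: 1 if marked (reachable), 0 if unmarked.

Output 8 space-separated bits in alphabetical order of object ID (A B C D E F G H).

Answer: 1 1 1 1 0 1 1 0

Derivation:
Roots: G
Mark G: refs=F, marked=G
Mark F: refs=F D B, marked=F G
Mark D: refs=A, marked=D F G
Mark B: refs=G C, marked=B D F G
Mark A: refs=C, marked=A B D F G
Mark C: refs=F D, marked=A B C D F G
Unmarked (collected): E H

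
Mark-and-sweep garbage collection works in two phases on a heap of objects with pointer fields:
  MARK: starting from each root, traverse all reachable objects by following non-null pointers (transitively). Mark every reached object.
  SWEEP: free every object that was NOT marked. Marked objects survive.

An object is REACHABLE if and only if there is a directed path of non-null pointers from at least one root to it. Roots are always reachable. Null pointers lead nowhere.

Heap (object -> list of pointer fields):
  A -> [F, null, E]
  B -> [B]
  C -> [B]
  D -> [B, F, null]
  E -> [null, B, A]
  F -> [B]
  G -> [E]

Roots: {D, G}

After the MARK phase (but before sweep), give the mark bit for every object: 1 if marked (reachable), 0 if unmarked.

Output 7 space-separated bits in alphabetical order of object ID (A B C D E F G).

Answer: 1 1 0 1 1 1 1

Derivation:
Roots: D G
Mark D: refs=B F null, marked=D
Mark G: refs=E, marked=D G
Mark B: refs=B, marked=B D G
Mark F: refs=B, marked=B D F G
Mark E: refs=null B A, marked=B D E F G
Mark A: refs=F null E, marked=A B D E F G
Unmarked (collected): C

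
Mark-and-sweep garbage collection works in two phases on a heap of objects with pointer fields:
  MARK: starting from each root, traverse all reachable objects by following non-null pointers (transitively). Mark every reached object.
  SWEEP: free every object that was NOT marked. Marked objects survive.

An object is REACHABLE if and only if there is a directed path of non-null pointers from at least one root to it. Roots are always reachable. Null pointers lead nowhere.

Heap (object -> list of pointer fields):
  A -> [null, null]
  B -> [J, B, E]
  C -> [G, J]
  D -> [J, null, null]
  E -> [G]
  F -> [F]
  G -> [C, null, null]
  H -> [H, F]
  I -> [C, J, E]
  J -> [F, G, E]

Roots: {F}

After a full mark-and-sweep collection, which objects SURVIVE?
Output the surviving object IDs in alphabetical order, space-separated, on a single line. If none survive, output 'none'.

Roots: F
Mark F: refs=F, marked=F
Unmarked (collected): A B C D E G H I J

Answer: F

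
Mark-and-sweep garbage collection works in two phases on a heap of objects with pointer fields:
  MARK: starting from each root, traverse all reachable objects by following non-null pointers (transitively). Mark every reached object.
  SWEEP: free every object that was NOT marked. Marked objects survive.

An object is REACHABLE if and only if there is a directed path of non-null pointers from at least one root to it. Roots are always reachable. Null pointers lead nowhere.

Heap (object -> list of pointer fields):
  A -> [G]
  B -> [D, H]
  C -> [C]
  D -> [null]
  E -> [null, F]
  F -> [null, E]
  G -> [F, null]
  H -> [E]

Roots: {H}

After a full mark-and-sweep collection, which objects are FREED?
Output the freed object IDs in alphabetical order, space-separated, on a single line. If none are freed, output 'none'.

Roots: H
Mark H: refs=E, marked=H
Mark E: refs=null F, marked=E H
Mark F: refs=null E, marked=E F H
Unmarked (collected): A B C D G

Answer: A B C D G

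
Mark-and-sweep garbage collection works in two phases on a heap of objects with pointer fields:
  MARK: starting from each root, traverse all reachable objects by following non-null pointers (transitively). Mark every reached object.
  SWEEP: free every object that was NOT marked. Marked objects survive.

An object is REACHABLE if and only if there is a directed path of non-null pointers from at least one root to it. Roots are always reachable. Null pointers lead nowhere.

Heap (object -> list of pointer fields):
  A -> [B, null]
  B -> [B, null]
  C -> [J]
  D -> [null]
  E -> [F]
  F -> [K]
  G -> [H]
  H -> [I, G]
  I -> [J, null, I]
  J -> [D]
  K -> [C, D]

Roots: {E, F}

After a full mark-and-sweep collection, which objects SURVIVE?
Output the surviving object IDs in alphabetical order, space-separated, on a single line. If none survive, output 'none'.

Roots: E F
Mark E: refs=F, marked=E
Mark F: refs=K, marked=E F
Mark K: refs=C D, marked=E F K
Mark C: refs=J, marked=C E F K
Mark D: refs=null, marked=C D E F K
Mark J: refs=D, marked=C D E F J K
Unmarked (collected): A B G H I

Answer: C D E F J K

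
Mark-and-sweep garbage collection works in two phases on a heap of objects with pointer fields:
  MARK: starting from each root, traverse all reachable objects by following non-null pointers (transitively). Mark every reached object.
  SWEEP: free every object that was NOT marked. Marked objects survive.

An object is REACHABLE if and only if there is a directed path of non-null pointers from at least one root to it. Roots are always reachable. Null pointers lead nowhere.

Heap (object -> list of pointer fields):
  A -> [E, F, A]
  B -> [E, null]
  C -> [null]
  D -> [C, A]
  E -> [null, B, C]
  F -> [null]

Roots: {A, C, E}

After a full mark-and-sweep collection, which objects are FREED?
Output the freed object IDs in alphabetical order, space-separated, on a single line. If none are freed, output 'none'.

Answer: D

Derivation:
Roots: A C E
Mark A: refs=E F A, marked=A
Mark C: refs=null, marked=A C
Mark E: refs=null B C, marked=A C E
Mark F: refs=null, marked=A C E F
Mark B: refs=E null, marked=A B C E F
Unmarked (collected): D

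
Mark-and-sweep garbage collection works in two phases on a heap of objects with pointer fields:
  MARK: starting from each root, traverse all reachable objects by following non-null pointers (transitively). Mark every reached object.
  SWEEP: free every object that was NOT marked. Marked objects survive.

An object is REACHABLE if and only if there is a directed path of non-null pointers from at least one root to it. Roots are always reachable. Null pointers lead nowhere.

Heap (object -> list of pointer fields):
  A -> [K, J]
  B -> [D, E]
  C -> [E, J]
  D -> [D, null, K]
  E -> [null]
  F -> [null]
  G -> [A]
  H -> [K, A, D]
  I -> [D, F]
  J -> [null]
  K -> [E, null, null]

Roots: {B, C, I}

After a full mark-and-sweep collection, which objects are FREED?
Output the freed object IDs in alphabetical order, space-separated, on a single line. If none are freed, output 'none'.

Answer: A G H

Derivation:
Roots: B C I
Mark B: refs=D E, marked=B
Mark C: refs=E J, marked=B C
Mark I: refs=D F, marked=B C I
Mark D: refs=D null K, marked=B C D I
Mark E: refs=null, marked=B C D E I
Mark J: refs=null, marked=B C D E I J
Mark F: refs=null, marked=B C D E F I J
Mark K: refs=E null null, marked=B C D E F I J K
Unmarked (collected): A G H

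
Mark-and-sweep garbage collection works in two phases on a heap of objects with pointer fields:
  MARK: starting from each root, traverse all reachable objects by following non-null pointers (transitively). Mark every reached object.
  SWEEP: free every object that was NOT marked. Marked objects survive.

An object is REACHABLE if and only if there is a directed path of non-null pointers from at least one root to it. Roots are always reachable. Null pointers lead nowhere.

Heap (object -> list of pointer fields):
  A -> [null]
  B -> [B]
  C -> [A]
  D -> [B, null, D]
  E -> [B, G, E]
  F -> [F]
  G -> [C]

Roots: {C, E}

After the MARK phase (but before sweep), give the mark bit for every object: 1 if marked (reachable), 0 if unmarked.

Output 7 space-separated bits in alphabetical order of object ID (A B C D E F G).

Roots: C E
Mark C: refs=A, marked=C
Mark E: refs=B G E, marked=C E
Mark A: refs=null, marked=A C E
Mark B: refs=B, marked=A B C E
Mark G: refs=C, marked=A B C E G
Unmarked (collected): D F

Answer: 1 1 1 0 1 0 1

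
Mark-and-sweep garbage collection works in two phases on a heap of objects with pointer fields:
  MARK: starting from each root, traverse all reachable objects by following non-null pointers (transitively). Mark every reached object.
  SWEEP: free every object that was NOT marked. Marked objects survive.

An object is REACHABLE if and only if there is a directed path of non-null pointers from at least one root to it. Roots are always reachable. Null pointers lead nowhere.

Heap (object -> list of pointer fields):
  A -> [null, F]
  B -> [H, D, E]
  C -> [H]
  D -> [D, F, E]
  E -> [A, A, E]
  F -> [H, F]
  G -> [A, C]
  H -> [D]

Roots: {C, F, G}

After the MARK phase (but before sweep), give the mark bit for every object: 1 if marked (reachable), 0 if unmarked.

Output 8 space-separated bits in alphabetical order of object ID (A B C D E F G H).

Answer: 1 0 1 1 1 1 1 1

Derivation:
Roots: C F G
Mark C: refs=H, marked=C
Mark F: refs=H F, marked=C F
Mark G: refs=A C, marked=C F G
Mark H: refs=D, marked=C F G H
Mark A: refs=null F, marked=A C F G H
Mark D: refs=D F E, marked=A C D F G H
Mark E: refs=A A E, marked=A C D E F G H
Unmarked (collected): B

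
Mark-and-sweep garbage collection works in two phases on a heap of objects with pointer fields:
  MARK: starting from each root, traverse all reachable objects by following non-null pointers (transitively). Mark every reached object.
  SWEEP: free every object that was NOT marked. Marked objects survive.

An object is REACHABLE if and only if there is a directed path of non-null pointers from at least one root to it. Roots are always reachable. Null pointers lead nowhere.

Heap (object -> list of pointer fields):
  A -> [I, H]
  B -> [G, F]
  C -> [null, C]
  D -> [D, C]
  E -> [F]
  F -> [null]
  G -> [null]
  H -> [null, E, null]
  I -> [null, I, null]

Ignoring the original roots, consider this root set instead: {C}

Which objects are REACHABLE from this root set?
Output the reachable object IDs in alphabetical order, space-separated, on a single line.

Roots: C
Mark C: refs=null C, marked=C
Unmarked (collected): A B D E F G H I

Answer: C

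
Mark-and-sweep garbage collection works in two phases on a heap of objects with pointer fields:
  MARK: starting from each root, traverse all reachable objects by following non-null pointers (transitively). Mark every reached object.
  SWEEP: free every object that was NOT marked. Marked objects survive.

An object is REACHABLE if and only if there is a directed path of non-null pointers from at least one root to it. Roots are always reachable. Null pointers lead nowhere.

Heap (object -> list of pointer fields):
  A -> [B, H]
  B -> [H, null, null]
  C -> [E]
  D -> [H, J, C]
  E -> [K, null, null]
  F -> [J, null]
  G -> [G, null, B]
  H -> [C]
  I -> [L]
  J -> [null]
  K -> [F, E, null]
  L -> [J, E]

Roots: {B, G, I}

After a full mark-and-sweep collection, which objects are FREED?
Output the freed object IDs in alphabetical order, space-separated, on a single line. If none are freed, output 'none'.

Roots: B G I
Mark B: refs=H null null, marked=B
Mark G: refs=G null B, marked=B G
Mark I: refs=L, marked=B G I
Mark H: refs=C, marked=B G H I
Mark L: refs=J E, marked=B G H I L
Mark C: refs=E, marked=B C G H I L
Mark J: refs=null, marked=B C G H I J L
Mark E: refs=K null null, marked=B C E G H I J L
Mark K: refs=F E null, marked=B C E G H I J K L
Mark F: refs=J null, marked=B C E F G H I J K L
Unmarked (collected): A D

Answer: A D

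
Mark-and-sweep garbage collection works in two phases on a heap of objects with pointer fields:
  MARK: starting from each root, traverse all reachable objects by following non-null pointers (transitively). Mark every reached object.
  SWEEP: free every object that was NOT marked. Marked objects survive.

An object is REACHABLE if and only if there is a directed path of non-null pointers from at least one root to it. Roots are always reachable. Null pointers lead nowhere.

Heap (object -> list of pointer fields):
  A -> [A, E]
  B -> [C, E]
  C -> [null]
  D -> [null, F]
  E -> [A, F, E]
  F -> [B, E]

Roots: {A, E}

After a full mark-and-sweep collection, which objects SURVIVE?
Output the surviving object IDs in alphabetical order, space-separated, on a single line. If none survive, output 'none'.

Roots: A E
Mark A: refs=A E, marked=A
Mark E: refs=A F E, marked=A E
Mark F: refs=B E, marked=A E F
Mark B: refs=C E, marked=A B E F
Mark C: refs=null, marked=A B C E F
Unmarked (collected): D

Answer: A B C E F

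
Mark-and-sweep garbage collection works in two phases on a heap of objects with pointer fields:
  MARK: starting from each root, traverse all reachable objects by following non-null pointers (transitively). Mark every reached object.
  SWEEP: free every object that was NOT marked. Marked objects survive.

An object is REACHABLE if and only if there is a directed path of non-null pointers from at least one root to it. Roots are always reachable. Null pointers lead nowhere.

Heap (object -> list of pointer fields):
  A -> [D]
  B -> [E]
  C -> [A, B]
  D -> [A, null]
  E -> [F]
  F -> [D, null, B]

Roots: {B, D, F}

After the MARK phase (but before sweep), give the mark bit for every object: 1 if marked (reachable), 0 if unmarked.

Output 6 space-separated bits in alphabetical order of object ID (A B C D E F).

Roots: B D F
Mark B: refs=E, marked=B
Mark D: refs=A null, marked=B D
Mark F: refs=D null B, marked=B D F
Mark E: refs=F, marked=B D E F
Mark A: refs=D, marked=A B D E F
Unmarked (collected): C

Answer: 1 1 0 1 1 1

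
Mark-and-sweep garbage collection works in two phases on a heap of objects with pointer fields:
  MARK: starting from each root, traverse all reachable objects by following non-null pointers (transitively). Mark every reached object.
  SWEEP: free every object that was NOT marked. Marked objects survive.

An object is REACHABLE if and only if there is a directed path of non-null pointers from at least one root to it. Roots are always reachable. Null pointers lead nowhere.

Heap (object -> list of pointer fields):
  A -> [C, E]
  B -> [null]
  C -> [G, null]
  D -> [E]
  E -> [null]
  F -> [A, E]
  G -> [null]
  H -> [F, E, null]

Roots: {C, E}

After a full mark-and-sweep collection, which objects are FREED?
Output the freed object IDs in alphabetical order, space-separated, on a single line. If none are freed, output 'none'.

Answer: A B D F H

Derivation:
Roots: C E
Mark C: refs=G null, marked=C
Mark E: refs=null, marked=C E
Mark G: refs=null, marked=C E G
Unmarked (collected): A B D F H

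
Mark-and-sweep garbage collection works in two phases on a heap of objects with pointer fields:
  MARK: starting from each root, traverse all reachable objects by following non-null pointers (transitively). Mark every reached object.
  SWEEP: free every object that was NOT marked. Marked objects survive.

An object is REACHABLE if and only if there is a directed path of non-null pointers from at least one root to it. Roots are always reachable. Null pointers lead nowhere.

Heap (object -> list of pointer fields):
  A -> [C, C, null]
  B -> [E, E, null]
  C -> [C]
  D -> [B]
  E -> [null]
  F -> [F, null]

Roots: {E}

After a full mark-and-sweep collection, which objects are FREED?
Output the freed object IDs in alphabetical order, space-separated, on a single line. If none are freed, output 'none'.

Answer: A B C D F

Derivation:
Roots: E
Mark E: refs=null, marked=E
Unmarked (collected): A B C D F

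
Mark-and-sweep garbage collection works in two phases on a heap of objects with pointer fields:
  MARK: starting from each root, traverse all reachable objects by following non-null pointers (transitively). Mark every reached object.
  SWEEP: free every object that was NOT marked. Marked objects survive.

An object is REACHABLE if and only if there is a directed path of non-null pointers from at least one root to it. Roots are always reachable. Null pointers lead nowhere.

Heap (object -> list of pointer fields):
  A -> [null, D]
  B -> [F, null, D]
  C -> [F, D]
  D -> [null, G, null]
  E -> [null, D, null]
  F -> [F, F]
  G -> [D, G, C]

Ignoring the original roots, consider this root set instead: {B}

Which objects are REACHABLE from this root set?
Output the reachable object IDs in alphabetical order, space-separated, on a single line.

Answer: B C D F G

Derivation:
Roots: B
Mark B: refs=F null D, marked=B
Mark F: refs=F F, marked=B F
Mark D: refs=null G null, marked=B D F
Mark G: refs=D G C, marked=B D F G
Mark C: refs=F D, marked=B C D F G
Unmarked (collected): A E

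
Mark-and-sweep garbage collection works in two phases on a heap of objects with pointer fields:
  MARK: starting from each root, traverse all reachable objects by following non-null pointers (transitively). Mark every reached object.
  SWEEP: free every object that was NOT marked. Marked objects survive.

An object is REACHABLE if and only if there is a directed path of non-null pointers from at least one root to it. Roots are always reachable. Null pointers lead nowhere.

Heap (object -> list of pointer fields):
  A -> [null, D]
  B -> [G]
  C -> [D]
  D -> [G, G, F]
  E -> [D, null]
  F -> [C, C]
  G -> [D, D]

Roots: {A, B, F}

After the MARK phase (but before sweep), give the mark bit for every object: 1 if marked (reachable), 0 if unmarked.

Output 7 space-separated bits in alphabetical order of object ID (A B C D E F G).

Answer: 1 1 1 1 0 1 1

Derivation:
Roots: A B F
Mark A: refs=null D, marked=A
Mark B: refs=G, marked=A B
Mark F: refs=C C, marked=A B F
Mark D: refs=G G F, marked=A B D F
Mark G: refs=D D, marked=A B D F G
Mark C: refs=D, marked=A B C D F G
Unmarked (collected): E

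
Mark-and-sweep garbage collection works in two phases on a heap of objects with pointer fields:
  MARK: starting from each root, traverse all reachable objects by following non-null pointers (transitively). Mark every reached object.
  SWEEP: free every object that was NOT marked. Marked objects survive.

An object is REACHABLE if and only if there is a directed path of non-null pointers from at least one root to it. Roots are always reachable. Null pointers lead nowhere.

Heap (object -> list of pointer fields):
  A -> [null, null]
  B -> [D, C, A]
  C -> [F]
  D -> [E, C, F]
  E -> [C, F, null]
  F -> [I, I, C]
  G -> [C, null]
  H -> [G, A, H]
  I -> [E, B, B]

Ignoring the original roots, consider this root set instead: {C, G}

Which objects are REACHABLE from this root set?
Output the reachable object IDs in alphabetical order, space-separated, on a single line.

Roots: C G
Mark C: refs=F, marked=C
Mark G: refs=C null, marked=C G
Mark F: refs=I I C, marked=C F G
Mark I: refs=E B B, marked=C F G I
Mark E: refs=C F null, marked=C E F G I
Mark B: refs=D C A, marked=B C E F G I
Mark D: refs=E C F, marked=B C D E F G I
Mark A: refs=null null, marked=A B C D E F G I
Unmarked (collected): H

Answer: A B C D E F G I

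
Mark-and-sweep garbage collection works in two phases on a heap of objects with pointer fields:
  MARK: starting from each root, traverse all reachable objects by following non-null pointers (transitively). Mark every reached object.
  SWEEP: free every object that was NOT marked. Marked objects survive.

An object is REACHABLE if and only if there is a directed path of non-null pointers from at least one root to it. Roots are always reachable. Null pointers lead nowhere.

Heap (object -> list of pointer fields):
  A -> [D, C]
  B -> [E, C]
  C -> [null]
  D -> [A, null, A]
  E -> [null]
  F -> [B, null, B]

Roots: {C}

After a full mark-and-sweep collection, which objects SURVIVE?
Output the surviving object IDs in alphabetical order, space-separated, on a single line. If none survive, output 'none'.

Answer: C

Derivation:
Roots: C
Mark C: refs=null, marked=C
Unmarked (collected): A B D E F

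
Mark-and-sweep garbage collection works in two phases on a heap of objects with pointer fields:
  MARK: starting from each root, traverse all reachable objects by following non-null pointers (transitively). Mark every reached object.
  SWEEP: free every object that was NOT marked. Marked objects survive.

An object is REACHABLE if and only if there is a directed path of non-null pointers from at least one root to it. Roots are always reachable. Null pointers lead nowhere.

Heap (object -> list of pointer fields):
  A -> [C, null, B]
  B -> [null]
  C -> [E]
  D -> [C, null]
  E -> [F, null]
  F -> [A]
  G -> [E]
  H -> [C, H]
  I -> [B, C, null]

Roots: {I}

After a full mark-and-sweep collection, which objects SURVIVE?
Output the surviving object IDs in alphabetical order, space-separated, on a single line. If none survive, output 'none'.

Answer: A B C E F I

Derivation:
Roots: I
Mark I: refs=B C null, marked=I
Mark B: refs=null, marked=B I
Mark C: refs=E, marked=B C I
Mark E: refs=F null, marked=B C E I
Mark F: refs=A, marked=B C E F I
Mark A: refs=C null B, marked=A B C E F I
Unmarked (collected): D G H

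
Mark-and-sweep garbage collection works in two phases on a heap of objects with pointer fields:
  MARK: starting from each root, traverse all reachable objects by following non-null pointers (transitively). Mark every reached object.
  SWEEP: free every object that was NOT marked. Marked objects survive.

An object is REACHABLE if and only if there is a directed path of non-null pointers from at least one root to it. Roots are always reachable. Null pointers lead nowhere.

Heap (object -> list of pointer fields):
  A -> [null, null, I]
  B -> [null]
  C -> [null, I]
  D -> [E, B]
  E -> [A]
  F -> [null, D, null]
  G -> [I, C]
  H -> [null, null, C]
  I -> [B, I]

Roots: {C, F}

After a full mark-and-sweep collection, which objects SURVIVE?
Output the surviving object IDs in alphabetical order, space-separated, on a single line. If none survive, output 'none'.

Roots: C F
Mark C: refs=null I, marked=C
Mark F: refs=null D null, marked=C F
Mark I: refs=B I, marked=C F I
Mark D: refs=E B, marked=C D F I
Mark B: refs=null, marked=B C D F I
Mark E: refs=A, marked=B C D E F I
Mark A: refs=null null I, marked=A B C D E F I
Unmarked (collected): G H

Answer: A B C D E F I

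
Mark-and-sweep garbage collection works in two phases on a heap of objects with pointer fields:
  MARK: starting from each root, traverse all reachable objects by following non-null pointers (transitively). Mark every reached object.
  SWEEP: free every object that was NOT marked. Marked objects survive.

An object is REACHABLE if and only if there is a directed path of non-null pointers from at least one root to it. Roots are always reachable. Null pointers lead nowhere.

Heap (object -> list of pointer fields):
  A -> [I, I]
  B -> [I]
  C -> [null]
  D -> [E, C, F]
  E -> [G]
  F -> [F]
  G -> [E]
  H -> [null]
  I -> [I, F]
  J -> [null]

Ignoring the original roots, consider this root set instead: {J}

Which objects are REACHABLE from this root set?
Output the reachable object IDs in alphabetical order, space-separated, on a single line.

Answer: J

Derivation:
Roots: J
Mark J: refs=null, marked=J
Unmarked (collected): A B C D E F G H I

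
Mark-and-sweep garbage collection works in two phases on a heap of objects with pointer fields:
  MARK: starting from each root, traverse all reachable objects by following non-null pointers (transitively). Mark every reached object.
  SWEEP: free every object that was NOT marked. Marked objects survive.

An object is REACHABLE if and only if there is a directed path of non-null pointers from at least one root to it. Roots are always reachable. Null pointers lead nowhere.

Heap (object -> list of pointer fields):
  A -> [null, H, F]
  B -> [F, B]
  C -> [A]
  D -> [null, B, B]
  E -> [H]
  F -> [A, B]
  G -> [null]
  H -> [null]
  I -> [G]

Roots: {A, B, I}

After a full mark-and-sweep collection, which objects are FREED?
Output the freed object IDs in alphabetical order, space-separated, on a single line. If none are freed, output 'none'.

Answer: C D E

Derivation:
Roots: A B I
Mark A: refs=null H F, marked=A
Mark B: refs=F B, marked=A B
Mark I: refs=G, marked=A B I
Mark H: refs=null, marked=A B H I
Mark F: refs=A B, marked=A B F H I
Mark G: refs=null, marked=A B F G H I
Unmarked (collected): C D E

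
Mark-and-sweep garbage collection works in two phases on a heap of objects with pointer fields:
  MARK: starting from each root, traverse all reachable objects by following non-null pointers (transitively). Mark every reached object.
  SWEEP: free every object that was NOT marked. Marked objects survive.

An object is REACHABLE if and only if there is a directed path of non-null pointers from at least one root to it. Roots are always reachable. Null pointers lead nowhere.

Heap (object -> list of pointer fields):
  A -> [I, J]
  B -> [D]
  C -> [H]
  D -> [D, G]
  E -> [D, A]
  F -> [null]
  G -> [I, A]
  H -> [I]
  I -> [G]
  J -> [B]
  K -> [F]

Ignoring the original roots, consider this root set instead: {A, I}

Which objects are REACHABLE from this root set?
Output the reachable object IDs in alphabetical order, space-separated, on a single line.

Roots: A I
Mark A: refs=I J, marked=A
Mark I: refs=G, marked=A I
Mark J: refs=B, marked=A I J
Mark G: refs=I A, marked=A G I J
Mark B: refs=D, marked=A B G I J
Mark D: refs=D G, marked=A B D G I J
Unmarked (collected): C E F H K

Answer: A B D G I J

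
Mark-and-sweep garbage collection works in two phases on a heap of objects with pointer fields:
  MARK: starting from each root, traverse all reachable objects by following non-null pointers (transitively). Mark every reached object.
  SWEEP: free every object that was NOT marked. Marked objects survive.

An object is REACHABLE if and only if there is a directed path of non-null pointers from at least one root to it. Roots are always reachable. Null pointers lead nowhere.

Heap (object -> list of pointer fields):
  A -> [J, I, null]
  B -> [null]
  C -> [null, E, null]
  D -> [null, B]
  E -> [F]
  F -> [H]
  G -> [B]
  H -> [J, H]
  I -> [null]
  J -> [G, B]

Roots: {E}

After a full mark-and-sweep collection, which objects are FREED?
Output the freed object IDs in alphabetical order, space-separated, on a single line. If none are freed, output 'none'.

Answer: A C D I

Derivation:
Roots: E
Mark E: refs=F, marked=E
Mark F: refs=H, marked=E F
Mark H: refs=J H, marked=E F H
Mark J: refs=G B, marked=E F H J
Mark G: refs=B, marked=E F G H J
Mark B: refs=null, marked=B E F G H J
Unmarked (collected): A C D I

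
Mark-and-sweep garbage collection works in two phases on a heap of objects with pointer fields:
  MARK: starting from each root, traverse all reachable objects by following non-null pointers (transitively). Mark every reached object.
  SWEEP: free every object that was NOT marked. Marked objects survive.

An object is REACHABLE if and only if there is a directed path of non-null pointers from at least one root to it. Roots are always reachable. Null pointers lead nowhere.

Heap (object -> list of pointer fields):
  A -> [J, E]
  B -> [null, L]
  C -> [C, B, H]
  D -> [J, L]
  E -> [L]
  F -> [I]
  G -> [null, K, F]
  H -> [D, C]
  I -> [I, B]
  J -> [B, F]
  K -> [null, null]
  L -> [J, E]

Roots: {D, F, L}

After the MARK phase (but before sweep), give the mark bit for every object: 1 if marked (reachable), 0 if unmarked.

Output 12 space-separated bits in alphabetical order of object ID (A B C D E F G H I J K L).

Roots: D F L
Mark D: refs=J L, marked=D
Mark F: refs=I, marked=D F
Mark L: refs=J E, marked=D F L
Mark J: refs=B F, marked=D F J L
Mark I: refs=I B, marked=D F I J L
Mark E: refs=L, marked=D E F I J L
Mark B: refs=null L, marked=B D E F I J L
Unmarked (collected): A C G H K

Answer: 0 1 0 1 1 1 0 0 1 1 0 1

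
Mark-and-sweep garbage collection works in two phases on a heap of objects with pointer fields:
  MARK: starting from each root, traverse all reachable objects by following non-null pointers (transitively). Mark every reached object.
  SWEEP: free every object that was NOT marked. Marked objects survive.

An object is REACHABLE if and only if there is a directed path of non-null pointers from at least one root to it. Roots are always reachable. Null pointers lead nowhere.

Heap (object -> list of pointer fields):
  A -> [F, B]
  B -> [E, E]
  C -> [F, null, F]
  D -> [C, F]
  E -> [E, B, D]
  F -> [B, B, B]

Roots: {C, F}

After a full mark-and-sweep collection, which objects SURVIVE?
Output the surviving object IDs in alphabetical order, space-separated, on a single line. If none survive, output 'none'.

Answer: B C D E F

Derivation:
Roots: C F
Mark C: refs=F null F, marked=C
Mark F: refs=B B B, marked=C F
Mark B: refs=E E, marked=B C F
Mark E: refs=E B D, marked=B C E F
Mark D: refs=C F, marked=B C D E F
Unmarked (collected): A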